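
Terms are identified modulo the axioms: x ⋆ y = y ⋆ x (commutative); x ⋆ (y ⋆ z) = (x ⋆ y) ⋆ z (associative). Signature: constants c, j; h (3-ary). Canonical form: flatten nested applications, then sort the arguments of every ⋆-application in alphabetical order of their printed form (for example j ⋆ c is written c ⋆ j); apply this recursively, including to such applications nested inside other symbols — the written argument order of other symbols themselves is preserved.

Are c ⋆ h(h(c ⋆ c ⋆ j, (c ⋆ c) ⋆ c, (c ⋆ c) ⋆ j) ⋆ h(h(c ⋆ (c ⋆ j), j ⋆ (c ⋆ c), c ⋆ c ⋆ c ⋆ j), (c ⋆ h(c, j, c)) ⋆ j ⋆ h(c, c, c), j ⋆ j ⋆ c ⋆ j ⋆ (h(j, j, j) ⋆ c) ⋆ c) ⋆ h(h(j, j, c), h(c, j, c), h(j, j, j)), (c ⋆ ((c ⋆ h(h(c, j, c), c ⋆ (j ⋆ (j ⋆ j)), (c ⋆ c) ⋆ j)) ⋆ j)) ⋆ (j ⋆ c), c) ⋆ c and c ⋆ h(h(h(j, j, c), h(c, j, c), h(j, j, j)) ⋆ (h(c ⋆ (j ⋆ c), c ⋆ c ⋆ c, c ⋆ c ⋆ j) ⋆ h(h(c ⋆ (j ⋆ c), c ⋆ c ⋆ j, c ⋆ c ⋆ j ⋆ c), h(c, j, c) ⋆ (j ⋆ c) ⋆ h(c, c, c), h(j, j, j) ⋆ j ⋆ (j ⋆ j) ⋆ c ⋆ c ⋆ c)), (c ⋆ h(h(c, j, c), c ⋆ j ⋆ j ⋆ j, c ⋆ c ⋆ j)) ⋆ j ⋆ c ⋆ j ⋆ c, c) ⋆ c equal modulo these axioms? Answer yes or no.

Answer: yes — both canonical forms are c ⋆ c ⋆ h(h(c ⋆ c ⋆ j, c ⋆ c ⋆ c, c ⋆ c ⋆ j) ⋆ h(h(c ⋆ c ⋆ j, c ⋆ c ⋆ j, c ⋆ c ⋆ c ⋆ j), c ⋆ h(c, c, c) ⋆ h(c, j, c) ⋆ j, c ⋆ c ⋆ c ⋆ h(j, j, j) ⋆ j ⋆ j ⋆ j) ⋆ h(h(j, j, c), h(c, j, c), h(j, j, j)), c ⋆ c ⋆ c ⋆ h(h(c, j, c), c ⋆ j ⋆ j ⋆ j, c ⋆ c ⋆ j) ⋆ j ⋆ j, c)

Derivation:
Left:  c ⋆ h(h(c ⋆ c ⋆ j, (c ⋆ c) ⋆ c, (c ⋆ c) ⋆ j) ⋆ h(h(c ⋆ (c ⋆ j), j ⋆ (c ⋆ c), c ⋆ c ⋆ c ⋆ j), (c ⋆ h(c, j, c)) ⋆ j ⋆ h(c, c, c), j ⋆ j ⋆ c ⋆ j ⋆ (h(j, j, j) ⋆ c) ⋆ c) ⋆ h(h(j, j, c), h(c, j, c), h(j, j, j)), (c ⋆ ((c ⋆ h(h(c, j, c), c ⋆ (j ⋆ (j ⋆ j)), (c ⋆ c) ⋆ j)) ⋆ j)) ⋆ (j ⋆ c), c) ⋆ c
  Canonicalize subterm:  h(h(c ⋆ c ⋆ j, (c ⋆ c) ⋆ c, (c ⋆ c) ⋆ j) ⋆ h(h(c ⋆ (c ⋆ j), j ⋆ (c ⋆ c), c ⋆ c ⋆ c ⋆ j), (c ⋆ h(c, j, c)) ⋆ j ⋆ h(c, c, c), j ⋆ j ⋆ c ⋆ j ⋆ (h(j, j, j) ⋆ c) ⋆ c) ⋆ h(h(j, j, c), h(c, j, c), h(j, j, j)), (c ⋆ ((c ⋆ h(h(c, j, c), c ⋆ (j ⋆ (j ⋆ j)), (c ⋆ c) ⋆ j)) ⋆ j)) ⋆ (j ⋆ c), c)  →  h(h(c ⋆ c ⋆ j, c ⋆ c ⋆ c, c ⋆ c ⋆ j) ⋆ h(h(c ⋆ c ⋆ j, c ⋆ c ⋆ j, c ⋆ c ⋆ c ⋆ j), c ⋆ h(c, c, c) ⋆ h(c, j, c) ⋆ j, c ⋆ c ⋆ c ⋆ h(j, j, j) ⋆ j ⋆ j ⋆ j) ⋆ h(h(j, j, c), h(c, j, c), h(j, j, j)), c ⋆ c ⋆ c ⋆ h(h(c, j, c), c ⋆ j ⋆ j ⋆ j, c ⋆ c ⋆ j) ⋆ j ⋆ j, c)
  Sort arguments:  c ⋆ c ⋆ h(h(c ⋆ c ⋆ j, c ⋆ c ⋆ c, c ⋆ c ⋆ j) ⋆ h(h(c ⋆ c ⋆ j, c ⋆ c ⋆ j, c ⋆ c ⋆ c ⋆ j), c ⋆ h(c, c, c) ⋆ h(c, j, c) ⋆ j, c ⋆ c ⋆ c ⋆ h(j, j, j) ⋆ j ⋆ j ⋆ j) ⋆ h(h(j, j, c), h(c, j, c), h(j, j, j)), c ⋆ c ⋆ c ⋆ h(h(c, j, c), c ⋆ j ⋆ j ⋆ j, c ⋆ c ⋆ j) ⋆ j ⋆ j, c)
Right:  c ⋆ h(h(h(j, j, c), h(c, j, c), h(j, j, j)) ⋆ (h(c ⋆ (j ⋆ c), c ⋆ c ⋆ c, c ⋆ c ⋆ j) ⋆ h(h(c ⋆ (j ⋆ c), c ⋆ c ⋆ j, c ⋆ c ⋆ j ⋆ c), h(c, j, c) ⋆ (j ⋆ c) ⋆ h(c, c, c), h(j, j, j) ⋆ j ⋆ (j ⋆ j) ⋆ c ⋆ c ⋆ c)), (c ⋆ h(h(c, j, c), c ⋆ j ⋆ j ⋆ j, c ⋆ c ⋆ j)) ⋆ j ⋆ c ⋆ j ⋆ c, c) ⋆ c
  Simplify inside:  h(h(h(j, j, c), h(c, j, c), h(j, j, j)) ⋆ (h(c ⋆ (j ⋆ c), c ⋆ c ⋆ c, c ⋆ c ⋆ j) ⋆ h(h(c ⋆ (j ⋆ c), c ⋆ c ⋆ j, c ⋆ c ⋆ j ⋆ c), h(c, j, c) ⋆ (j ⋆ c) ⋆ h(c, c, c), h(j, j, j) ⋆ j ⋆ (j ⋆ j) ⋆ c ⋆ c ⋆ c)), (c ⋆ h(h(c, j, c), c ⋆ j ⋆ j ⋆ j, c ⋆ c ⋆ j)) ⋆ j ⋆ c ⋆ j ⋆ c, c)  →  h(h(c ⋆ c ⋆ j, c ⋆ c ⋆ c, c ⋆ c ⋆ j) ⋆ h(h(c ⋆ c ⋆ j, c ⋆ c ⋆ j, c ⋆ c ⋆ c ⋆ j), c ⋆ h(c, c, c) ⋆ h(c, j, c) ⋆ j, c ⋆ c ⋆ c ⋆ h(j, j, j) ⋆ j ⋆ j ⋆ j) ⋆ h(h(j, j, c), h(c, j, c), h(j, j, j)), c ⋆ c ⋆ c ⋆ h(h(c, j, c), c ⋆ j ⋆ j ⋆ j, c ⋆ c ⋆ j) ⋆ j ⋆ j, c)
  Order the arguments:  c ⋆ c ⋆ h(h(c ⋆ c ⋆ j, c ⋆ c ⋆ c, c ⋆ c ⋆ j) ⋆ h(h(c ⋆ c ⋆ j, c ⋆ c ⋆ j, c ⋆ c ⋆ c ⋆ j), c ⋆ h(c, c, c) ⋆ h(c, j, c) ⋆ j, c ⋆ c ⋆ c ⋆ h(j, j, j) ⋆ j ⋆ j ⋆ j) ⋆ h(h(j, j, c), h(c, j, c), h(j, j, j)), c ⋆ c ⋆ c ⋆ h(h(c, j, c), c ⋆ j ⋆ j ⋆ j, c ⋆ c ⋆ j) ⋆ j ⋆ j, c)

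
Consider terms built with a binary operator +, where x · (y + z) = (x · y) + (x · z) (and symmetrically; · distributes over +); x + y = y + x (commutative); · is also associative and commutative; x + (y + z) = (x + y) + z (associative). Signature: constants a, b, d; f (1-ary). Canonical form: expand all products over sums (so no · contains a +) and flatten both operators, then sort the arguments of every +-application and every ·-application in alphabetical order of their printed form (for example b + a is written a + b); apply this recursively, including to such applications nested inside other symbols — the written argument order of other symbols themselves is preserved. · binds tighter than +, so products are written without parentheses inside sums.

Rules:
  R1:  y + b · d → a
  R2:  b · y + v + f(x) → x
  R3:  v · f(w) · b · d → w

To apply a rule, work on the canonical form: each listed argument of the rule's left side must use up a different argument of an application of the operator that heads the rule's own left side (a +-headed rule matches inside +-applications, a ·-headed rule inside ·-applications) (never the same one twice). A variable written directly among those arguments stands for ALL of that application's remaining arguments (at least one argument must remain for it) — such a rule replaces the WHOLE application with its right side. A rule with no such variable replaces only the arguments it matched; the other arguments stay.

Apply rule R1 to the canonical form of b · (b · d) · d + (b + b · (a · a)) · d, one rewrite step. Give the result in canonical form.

Answer: a

Derivation:
Canonical form:  a · a · b · d + b · b · d · d + b · d
Apply R1:  consuming b · d;  y := a · a · b · d + b · b · d · d
The extension variable absorbs all remaining arguments, so the whole application is rewritten.
Result:  a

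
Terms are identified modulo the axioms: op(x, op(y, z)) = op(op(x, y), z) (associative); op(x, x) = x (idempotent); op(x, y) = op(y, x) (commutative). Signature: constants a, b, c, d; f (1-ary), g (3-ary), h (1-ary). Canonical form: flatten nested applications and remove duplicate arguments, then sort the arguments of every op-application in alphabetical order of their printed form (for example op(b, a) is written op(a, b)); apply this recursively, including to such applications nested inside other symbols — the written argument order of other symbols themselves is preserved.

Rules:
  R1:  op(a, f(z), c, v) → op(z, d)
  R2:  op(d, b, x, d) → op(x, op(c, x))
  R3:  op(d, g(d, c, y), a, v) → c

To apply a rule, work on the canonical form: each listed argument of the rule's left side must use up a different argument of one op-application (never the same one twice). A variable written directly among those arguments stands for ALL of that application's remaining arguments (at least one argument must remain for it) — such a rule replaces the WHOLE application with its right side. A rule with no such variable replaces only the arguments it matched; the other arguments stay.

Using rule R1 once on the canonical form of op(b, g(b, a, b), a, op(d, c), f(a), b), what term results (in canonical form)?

Canonical form:  op(a, b, c, d, f(a), g(b, a, b))
Apply R1:  consuming a, c, f(a);  v := op(b, d, g(b, a, b)), z := a
The extension variable absorbs all remaining arguments, so the whole application is rewritten.
Result:  op(a, d)

Answer: op(a, d)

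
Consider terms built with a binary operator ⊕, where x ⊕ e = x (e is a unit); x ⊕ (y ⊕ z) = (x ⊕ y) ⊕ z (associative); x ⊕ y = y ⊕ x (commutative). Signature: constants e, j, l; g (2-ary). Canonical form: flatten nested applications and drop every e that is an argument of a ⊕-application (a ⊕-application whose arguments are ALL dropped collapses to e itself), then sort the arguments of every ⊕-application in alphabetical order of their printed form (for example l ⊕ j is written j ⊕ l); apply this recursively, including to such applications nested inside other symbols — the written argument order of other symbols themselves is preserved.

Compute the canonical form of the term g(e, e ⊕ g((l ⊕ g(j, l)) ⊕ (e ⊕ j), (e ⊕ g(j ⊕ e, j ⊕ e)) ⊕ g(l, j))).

Answer: g(e, g(g(j, l) ⊕ j ⊕ l, g(j, j) ⊕ g(l, j)))

Derivation:
Descend into:  e ⊕ g((l ⊕ g(j, l)) ⊕ (e ⊕ j), (e ⊕ g(j ⊕ e, j ⊕ e)) ⊕ g(l, j))
Canonicalize subterm:  g((l ⊕ g(j, l)) ⊕ (e ⊕ j), (e ⊕ g(j ⊕ e, j ⊕ e)) ⊕ g(l, j))  →  g(g(j, l) ⊕ j ⊕ l, g(j, j) ⊕ g(l, j))
Units out:  drop e
Order the arguments:  g(g(j, l) ⊕ j ⊕ l, g(j, j) ⊕ g(l, j))
Reassemble:  g(e, g(g(j, l) ⊕ j ⊕ l, g(j, j) ⊕ g(l, j)))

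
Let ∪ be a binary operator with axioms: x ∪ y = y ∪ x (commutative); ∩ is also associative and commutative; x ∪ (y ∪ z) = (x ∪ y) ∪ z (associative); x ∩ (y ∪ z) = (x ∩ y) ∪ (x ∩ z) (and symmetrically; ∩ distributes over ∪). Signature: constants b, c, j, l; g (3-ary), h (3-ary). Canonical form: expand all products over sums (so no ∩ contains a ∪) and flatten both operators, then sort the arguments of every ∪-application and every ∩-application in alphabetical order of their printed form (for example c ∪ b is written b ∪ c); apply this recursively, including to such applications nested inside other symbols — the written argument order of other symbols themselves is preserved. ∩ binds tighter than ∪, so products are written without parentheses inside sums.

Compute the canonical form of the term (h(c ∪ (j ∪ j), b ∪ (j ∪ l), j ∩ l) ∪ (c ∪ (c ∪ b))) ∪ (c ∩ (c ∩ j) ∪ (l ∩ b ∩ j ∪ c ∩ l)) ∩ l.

Expand:  h(c ∪ j ∪ j, b ∪ j ∪ l, j ∩ l) ∪ c ∪ c ∪ b ∪ c ∩ c ∩ j ∩ l ∪ b ∩ j ∩ l ∩ l ∪ c ∩ l ∩ l
Sort:  b ∪ b ∩ j ∩ l ∩ l ∪ c ∪ c ∪ c ∩ c ∩ j ∩ l ∪ c ∩ l ∩ l ∪ h(c ∪ j ∪ j, b ∪ j ∪ l, j ∩ l)

Answer: b ∪ b ∩ j ∩ l ∩ l ∪ c ∪ c ∪ c ∩ c ∩ j ∩ l ∪ c ∩ l ∩ l ∪ h(c ∪ j ∪ j, b ∪ j ∪ l, j ∩ l)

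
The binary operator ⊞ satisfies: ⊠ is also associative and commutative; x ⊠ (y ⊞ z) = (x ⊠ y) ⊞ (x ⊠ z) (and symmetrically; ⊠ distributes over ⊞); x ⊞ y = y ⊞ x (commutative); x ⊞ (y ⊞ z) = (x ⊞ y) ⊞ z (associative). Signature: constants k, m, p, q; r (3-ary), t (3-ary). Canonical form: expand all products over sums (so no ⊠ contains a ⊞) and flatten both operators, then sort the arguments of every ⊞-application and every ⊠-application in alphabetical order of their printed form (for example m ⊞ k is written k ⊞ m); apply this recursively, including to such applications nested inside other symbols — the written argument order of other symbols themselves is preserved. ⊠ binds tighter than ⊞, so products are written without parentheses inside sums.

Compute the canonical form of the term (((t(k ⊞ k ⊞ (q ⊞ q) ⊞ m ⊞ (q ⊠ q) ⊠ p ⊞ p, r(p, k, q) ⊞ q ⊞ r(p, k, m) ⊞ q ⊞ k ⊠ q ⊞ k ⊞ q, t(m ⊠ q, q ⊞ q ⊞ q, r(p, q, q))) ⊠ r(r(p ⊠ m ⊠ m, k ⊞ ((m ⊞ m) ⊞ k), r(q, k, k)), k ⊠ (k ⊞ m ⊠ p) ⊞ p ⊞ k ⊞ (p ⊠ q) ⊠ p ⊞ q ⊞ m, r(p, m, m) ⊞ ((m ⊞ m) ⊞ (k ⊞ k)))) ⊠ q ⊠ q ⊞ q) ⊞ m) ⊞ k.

Expand products over sums:  q ⊠ q ⊠ r(r(m ⊠ m ⊠ p, k ⊞ k ⊞ m ⊞ m, r(q, k, k)), k ⊞ k ⊠ k ⊞ k ⊠ m ⊠ p ⊞ m ⊞ p ⊞ p ⊠ p ⊠ q ⊞ q, k ⊞ k ⊞ m ⊞ m ⊞ r(p, m, m)) ⊠ t(k ⊞ k ⊞ m ⊞ p ⊞ p ⊠ q ⊠ q ⊞ q ⊞ q, k ⊞ k ⊠ q ⊞ q ⊞ q ⊞ q ⊞ r(p, k, m) ⊞ r(p, k, q), t(m ⊠ q, q ⊞ q ⊞ q, r(p, q, q))) ⊞ q ⊞ m ⊞ k
Order the arguments:  k ⊞ m ⊞ q ⊞ q ⊠ q ⊠ r(r(m ⊠ m ⊠ p, k ⊞ k ⊞ m ⊞ m, r(q, k, k)), k ⊞ k ⊠ k ⊞ k ⊠ m ⊠ p ⊞ m ⊞ p ⊞ p ⊠ p ⊠ q ⊞ q, k ⊞ k ⊞ m ⊞ m ⊞ r(p, m, m)) ⊠ t(k ⊞ k ⊞ m ⊞ p ⊞ p ⊠ q ⊠ q ⊞ q ⊞ q, k ⊞ k ⊠ q ⊞ q ⊞ q ⊞ q ⊞ r(p, k, m) ⊞ r(p, k, q), t(m ⊠ q, q ⊞ q ⊞ q, r(p, q, q)))

Answer: k ⊞ m ⊞ q ⊞ q ⊠ q ⊠ r(r(m ⊠ m ⊠ p, k ⊞ k ⊞ m ⊞ m, r(q, k, k)), k ⊞ k ⊠ k ⊞ k ⊠ m ⊠ p ⊞ m ⊞ p ⊞ p ⊠ p ⊠ q ⊞ q, k ⊞ k ⊞ m ⊞ m ⊞ r(p, m, m)) ⊠ t(k ⊞ k ⊞ m ⊞ p ⊞ p ⊠ q ⊠ q ⊞ q ⊞ q, k ⊞ k ⊠ q ⊞ q ⊞ q ⊞ q ⊞ r(p, k, m) ⊞ r(p, k, q), t(m ⊠ q, q ⊞ q ⊞ q, r(p, q, q)))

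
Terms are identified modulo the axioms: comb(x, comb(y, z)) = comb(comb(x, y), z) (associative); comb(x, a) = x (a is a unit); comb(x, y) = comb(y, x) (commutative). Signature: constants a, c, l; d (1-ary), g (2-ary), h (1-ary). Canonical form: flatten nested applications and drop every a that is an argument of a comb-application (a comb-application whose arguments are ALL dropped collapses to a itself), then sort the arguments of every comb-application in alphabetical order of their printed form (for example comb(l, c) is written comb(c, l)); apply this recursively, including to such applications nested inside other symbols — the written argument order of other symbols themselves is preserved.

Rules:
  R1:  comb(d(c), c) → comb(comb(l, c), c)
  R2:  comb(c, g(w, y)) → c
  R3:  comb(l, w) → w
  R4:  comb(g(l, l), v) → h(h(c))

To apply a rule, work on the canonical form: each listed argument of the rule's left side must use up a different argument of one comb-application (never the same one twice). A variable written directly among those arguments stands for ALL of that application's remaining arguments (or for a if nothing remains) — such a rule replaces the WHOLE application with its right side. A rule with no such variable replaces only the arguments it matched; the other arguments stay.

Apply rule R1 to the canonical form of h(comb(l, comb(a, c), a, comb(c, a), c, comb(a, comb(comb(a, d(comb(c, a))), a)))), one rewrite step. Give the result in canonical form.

Canonical form:  h(comb(c, c, c, d(c), l))
Apply R1:  consuming c, d(c)
New term:  h(comb(c, c, c, c, l, l))

Answer: h(comb(c, c, c, c, l, l))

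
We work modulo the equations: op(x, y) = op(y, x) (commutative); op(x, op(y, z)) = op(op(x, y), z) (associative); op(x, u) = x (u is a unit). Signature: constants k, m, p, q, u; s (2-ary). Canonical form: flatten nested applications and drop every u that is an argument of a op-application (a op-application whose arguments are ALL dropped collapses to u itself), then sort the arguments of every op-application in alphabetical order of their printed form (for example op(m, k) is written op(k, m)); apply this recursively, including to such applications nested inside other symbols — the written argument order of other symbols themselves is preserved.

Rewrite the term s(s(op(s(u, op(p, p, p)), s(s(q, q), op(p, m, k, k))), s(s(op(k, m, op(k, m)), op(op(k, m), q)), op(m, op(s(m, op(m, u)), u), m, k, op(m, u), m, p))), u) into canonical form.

Focus inside:  op(m, op(s(m, op(m, u)), u), m, k, op(m, u), m, p)
Merge nested applications:  op(m, s(m, op(m, u)), u, m, k, m, u, m, p)
Inside:  s(m, op(m, u))  →  s(m, m)
Unit:  drop u (×2)
Sort:  op(k, m, m, m, m, p, s(m, m))
Rebuild:  s(s(op(s(s(q, q), op(k, k, m, p)), s(u, op(p, p, p))), s(s(op(k, k, m, m), op(k, m, q)), op(k, m, m, m, m, p, s(m, m)))), u)

Answer: s(s(op(s(s(q, q), op(k, k, m, p)), s(u, op(p, p, p))), s(s(op(k, k, m, m), op(k, m, q)), op(k, m, m, m, m, p, s(m, m)))), u)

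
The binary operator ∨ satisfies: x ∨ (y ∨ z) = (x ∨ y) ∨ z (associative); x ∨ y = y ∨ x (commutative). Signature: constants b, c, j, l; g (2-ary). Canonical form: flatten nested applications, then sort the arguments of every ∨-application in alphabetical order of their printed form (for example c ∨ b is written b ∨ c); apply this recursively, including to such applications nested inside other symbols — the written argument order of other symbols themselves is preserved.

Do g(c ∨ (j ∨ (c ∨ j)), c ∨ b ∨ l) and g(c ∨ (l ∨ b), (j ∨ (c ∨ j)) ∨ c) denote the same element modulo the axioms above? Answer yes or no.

Answer: no — g(c ∨ c ∨ j ∨ j, b ∨ c ∨ l) vs g(b ∨ c ∨ l, c ∨ c ∨ j ∨ j)

Derivation:
Left:  g(c ∨ (j ∨ (c ∨ j)), c ∨ b ∨ l)
  Descend into:  c ∨ (j ∨ (c ∨ j))
  Merge nested applications:  c ∨ j ∨ c ∨ j
  Sort arguments:  c ∨ c ∨ j ∨ j
  Put back:  g(c ∨ c ∨ j ∨ j, b ∨ c ∨ l)
Right:  g(c ∨ (l ∨ b), (j ∨ (c ∨ j)) ∨ c)
  Descend into:  (j ∨ (c ∨ j)) ∨ c
  Merge nested applications:  j ∨ c ∨ j ∨ c
  Sort:  c ∨ c ∨ j ∨ j
  Put back:  g(b ∨ c ∨ l, c ∨ c ∨ j ∨ j)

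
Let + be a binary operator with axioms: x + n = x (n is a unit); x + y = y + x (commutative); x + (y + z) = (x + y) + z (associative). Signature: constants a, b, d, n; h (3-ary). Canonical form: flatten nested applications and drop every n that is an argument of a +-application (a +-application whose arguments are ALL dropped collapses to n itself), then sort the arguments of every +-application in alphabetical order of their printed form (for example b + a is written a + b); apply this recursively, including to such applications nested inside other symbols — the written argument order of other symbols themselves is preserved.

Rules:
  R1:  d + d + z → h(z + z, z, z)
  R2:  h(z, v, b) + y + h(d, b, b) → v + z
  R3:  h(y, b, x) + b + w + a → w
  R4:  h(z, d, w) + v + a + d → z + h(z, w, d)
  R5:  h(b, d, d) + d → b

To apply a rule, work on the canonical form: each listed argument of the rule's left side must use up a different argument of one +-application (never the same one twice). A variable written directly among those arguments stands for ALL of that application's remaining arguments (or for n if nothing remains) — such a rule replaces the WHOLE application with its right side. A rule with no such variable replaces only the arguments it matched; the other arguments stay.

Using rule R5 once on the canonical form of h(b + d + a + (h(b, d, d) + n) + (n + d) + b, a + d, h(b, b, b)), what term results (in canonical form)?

Canonical form:  h(a + b + b + d + d + h(b, d, d), a + d, h(b, b, b))
R5 matches:  uses d, h(b, d, d)
New term:  h(a + b + b + b + d, a + d, h(b, b, b))

Answer: h(a + b + b + b + d, a + d, h(b, b, b))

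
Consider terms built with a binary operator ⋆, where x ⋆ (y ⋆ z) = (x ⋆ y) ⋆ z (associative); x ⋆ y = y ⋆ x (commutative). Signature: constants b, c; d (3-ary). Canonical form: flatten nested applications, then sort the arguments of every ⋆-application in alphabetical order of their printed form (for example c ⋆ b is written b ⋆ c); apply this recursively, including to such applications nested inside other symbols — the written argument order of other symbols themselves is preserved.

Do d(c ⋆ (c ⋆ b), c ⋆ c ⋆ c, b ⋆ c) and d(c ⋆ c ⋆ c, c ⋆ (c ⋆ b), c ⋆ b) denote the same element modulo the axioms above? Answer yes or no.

Left:  d(c ⋆ (c ⋆ b), c ⋆ c ⋆ c, b ⋆ c)
  Work inside:  c ⋆ (c ⋆ b)
  Merge nested applications:  c ⋆ c ⋆ b
  Order the arguments:  b ⋆ c ⋆ c
  Rebuild:  d(b ⋆ c ⋆ c, c ⋆ c ⋆ c, b ⋆ c)
Right:  d(c ⋆ c ⋆ c, c ⋆ (c ⋆ b), c ⋆ b)
  Work inside:  c ⋆ (c ⋆ b)
  Flatten:  c ⋆ c ⋆ b
  Sort arguments:  b ⋆ c ⋆ c
  Put back:  d(c ⋆ c ⋆ c, b ⋆ c ⋆ c, b ⋆ c)

Answer: no — d(b ⋆ c ⋆ c, c ⋆ c ⋆ c, b ⋆ c) vs d(c ⋆ c ⋆ c, b ⋆ c ⋆ c, b ⋆ c)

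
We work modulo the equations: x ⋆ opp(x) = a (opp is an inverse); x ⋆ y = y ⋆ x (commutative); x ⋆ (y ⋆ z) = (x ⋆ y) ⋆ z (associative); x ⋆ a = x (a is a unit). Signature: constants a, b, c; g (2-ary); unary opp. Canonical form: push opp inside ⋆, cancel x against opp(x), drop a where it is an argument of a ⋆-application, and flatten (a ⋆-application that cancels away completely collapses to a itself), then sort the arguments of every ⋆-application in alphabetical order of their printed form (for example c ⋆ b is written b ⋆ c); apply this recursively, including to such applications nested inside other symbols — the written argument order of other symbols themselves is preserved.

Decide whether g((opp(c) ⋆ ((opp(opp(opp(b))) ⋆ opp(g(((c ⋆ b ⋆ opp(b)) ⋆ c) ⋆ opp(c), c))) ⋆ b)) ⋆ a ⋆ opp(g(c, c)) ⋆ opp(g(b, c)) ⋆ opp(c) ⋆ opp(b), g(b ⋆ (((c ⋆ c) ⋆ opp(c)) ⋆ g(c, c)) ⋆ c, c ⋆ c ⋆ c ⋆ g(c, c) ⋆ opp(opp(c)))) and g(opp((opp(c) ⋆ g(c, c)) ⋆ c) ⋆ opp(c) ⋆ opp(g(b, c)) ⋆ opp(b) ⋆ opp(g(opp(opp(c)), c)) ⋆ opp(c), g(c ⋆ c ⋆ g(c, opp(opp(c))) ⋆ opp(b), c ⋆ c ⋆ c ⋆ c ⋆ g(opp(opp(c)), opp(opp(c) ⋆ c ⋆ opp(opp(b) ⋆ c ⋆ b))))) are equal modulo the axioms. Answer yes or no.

Answer: no — g(opp(b) ⋆ opp(c) ⋆ opp(c) ⋆ opp(g(b, c)) ⋆ opp(g(c, c)) ⋆ opp(g(c, c)), g(b ⋆ c ⋆ c ⋆ g(c, c), c ⋆ c ⋆ c ⋆ c ⋆ g(c, c))) vs g(opp(b) ⋆ opp(c) ⋆ opp(c) ⋆ opp(g(b, c)) ⋆ opp(g(c, c)) ⋆ opp(g(c, c)), g(c ⋆ c ⋆ g(c, c) ⋆ opp(b), c ⋆ c ⋆ c ⋆ c ⋆ g(c, c)))

Derivation:
Left:  g((opp(c) ⋆ ((opp(opp(opp(b))) ⋆ opp(g(((c ⋆ b ⋆ opp(b)) ⋆ c) ⋆ opp(c), c))) ⋆ b)) ⋆ a ⋆ opp(g(c, c)) ⋆ opp(g(b, c)) ⋆ opp(c) ⋆ opp(b), g(b ⋆ (((c ⋆ c) ⋆ opp(c)) ⋆ g(c, c)) ⋆ c, c ⋆ c ⋆ c ⋆ g(c, c) ⋆ opp(opp(c))))
  Work inside:  (opp(c) ⋆ ((opp(opp(opp(b))) ⋆ opp(g(((c ⋆ b ⋆ opp(b)) ⋆ c) ⋆ opp(c), c))) ⋆ b)) ⋆ a ⋆ opp(g(c, c)) ⋆ opp(g(b, c)) ⋆ opp(c) ⋆ opp(b)
  Push opp inside:  distribute opp over ⋆ and collapse double opp
  Collect:  opp(c) ⋆ opp(c) ⋆ opp(b) ⋆ opp(g(c, c)) ⋆ opp(g(c, c)) ⋆ opp(g(b, c))
  Sort:  opp(b) ⋆ opp(c) ⋆ opp(c) ⋆ opp(g(b, c)) ⋆ opp(g(c, c)) ⋆ opp(g(c, c))
  Reassemble:  g(opp(b) ⋆ opp(c) ⋆ opp(c) ⋆ opp(g(b, c)) ⋆ opp(g(c, c)) ⋆ opp(g(c, c)), g(b ⋆ c ⋆ c ⋆ g(c, c), c ⋆ c ⋆ c ⋆ c ⋆ g(c, c)))
Right:  g(opp((opp(c) ⋆ g(c, c)) ⋆ c) ⋆ opp(c) ⋆ opp(g(b, c)) ⋆ opp(b) ⋆ opp(g(opp(opp(c)), c)) ⋆ opp(c), g(c ⋆ c ⋆ g(c, opp(opp(c))) ⋆ opp(b), c ⋆ c ⋆ c ⋆ c ⋆ g(opp(opp(c)), opp(opp(c) ⋆ c ⋆ opp(opp(b) ⋆ c ⋆ b)))))
  Work inside:  opp((opp(c) ⋆ g(c, c)) ⋆ c) ⋆ opp(c) ⋆ opp(g(b, c)) ⋆ opp(b) ⋆ opp(g(opp(opp(c)), c)) ⋆ opp(c)
  Push opp inside:  distribute opp over ⋆ and collapse double opp
  Collect:  opp(c) ⋆ opp(c) ⋆ opp(g(c, c)) ⋆ opp(g(c, c)) ⋆ opp(g(b, c)) ⋆ opp(b)
  Sort arguments:  opp(b) ⋆ opp(c) ⋆ opp(c) ⋆ opp(g(b, c)) ⋆ opp(g(c, c)) ⋆ opp(g(c, c))
  Reassemble:  g(opp(b) ⋆ opp(c) ⋆ opp(c) ⋆ opp(g(b, c)) ⋆ opp(g(c, c)) ⋆ opp(g(c, c)), g(c ⋆ c ⋆ g(c, c) ⋆ opp(b), c ⋆ c ⋆ c ⋆ c ⋆ g(c, c)))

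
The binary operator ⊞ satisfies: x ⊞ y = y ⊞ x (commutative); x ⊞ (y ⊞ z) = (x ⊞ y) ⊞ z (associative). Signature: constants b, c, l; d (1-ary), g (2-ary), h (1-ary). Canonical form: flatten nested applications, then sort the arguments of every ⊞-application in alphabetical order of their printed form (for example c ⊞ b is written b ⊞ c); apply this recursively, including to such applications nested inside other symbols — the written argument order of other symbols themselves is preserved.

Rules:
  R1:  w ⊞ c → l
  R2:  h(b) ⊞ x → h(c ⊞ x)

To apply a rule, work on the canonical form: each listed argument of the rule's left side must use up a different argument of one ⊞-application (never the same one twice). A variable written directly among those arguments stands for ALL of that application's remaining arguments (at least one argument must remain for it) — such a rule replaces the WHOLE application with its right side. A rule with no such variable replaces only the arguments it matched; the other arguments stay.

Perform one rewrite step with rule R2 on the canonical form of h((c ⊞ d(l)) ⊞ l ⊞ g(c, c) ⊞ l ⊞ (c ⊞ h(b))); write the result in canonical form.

Canonical form:  h(c ⊞ c ⊞ d(l) ⊞ g(c, c) ⊞ h(b) ⊞ l ⊞ l)
R2 matches:  uses h(b);  x := c ⊞ c ⊞ d(l) ⊞ g(c, c) ⊞ l ⊞ l
Every leftover argument binds to the variable; the entire application is replaced.
Result:  h(h(c ⊞ c ⊞ c ⊞ d(l) ⊞ g(c, c) ⊞ l ⊞ l))

Answer: h(h(c ⊞ c ⊞ c ⊞ d(l) ⊞ g(c, c) ⊞ l ⊞ l))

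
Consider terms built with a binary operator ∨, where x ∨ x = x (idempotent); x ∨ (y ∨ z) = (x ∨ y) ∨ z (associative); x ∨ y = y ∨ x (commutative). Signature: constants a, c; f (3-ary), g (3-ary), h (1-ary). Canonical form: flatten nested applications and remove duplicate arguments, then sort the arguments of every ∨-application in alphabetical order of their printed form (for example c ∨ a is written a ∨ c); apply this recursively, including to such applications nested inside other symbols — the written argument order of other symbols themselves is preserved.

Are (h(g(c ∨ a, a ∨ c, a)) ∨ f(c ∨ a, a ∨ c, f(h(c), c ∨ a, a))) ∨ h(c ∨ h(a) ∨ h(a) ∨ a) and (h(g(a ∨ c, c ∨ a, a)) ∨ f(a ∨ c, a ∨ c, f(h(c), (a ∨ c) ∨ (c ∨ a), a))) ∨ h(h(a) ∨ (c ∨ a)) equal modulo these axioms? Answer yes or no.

Answer: yes — both canonical forms are f(a ∨ c, a ∨ c, f(h(c), a ∨ c, a)) ∨ h(a ∨ c ∨ h(a)) ∨ h(g(a ∨ c, a ∨ c, a))

Derivation:
Left:  (h(g(c ∨ a, a ∨ c, a)) ∨ f(c ∨ a, a ∨ c, f(h(c), c ∨ a, a))) ∨ h(c ∨ h(a) ∨ h(a) ∨ a)
  Flatten:  h(g(c ∨ a, a ∨ c, a)) ∨ f(c ∨ a, a ∨ c, f(h(c), c ∨ a, a)) ∨ h(c ∨ h(a) ∨ h(a) ∨ a)
  Simplify inside:  h(g(c ∨ a, a ∨ c, a))  →  h(g(a ∨ c, a ∨ c, a))
  Inside:  f(c ∨ a, a ∨ c, f(h(c), c ∨ a, a))  →  f(a ∨ c, a ∨ c, f(h(c), a ∨ c, a))
  Inside:  h(c ∨ h(a) ∨ h(a) ∨ a)  →  h(a ∨ c ∨ h(a))
  Sort arguments:  f(a ∨ c, a ∨ c, f(h(c), a ∨ c, a)) ∨ h(a ∨ c ∨ h(a)) ∨ h(g(a ∨ c, a ∨ c, a))
Right:  (h(g(a ∨ c, c ∨ a, a)) ∨ f(a ∨ c, a ∨ c, f(h(c), (a ∨ c) ∨ (c ∨ a), a))) ∨ h(h(a) ∨ (c ∨ a))
  Merge nested applications:  h(g(a ∨ c, c ∨ a, a)) ∨ f(a ∨ c, a ∨ c, f(h(c), (a ∨ c) ∨ (c ∨ a), a)) ∨ h(h(a) ∨ (c ∨ a))
  Canonicalize subterm:  h(g(a ∨ c, c ∨ a, a))  →  h(g(a ∨ c, a ∨ c, a))
  Inside:  f(a ∨ c, a ∨ c, f(h(c), (a ∨ c) ∨ (c ∨ a), a))  →  f(a ∨ c, a ∨ c, f(h(c), a ∨ c, a))
  Canonicalize subterm:  h(h(a) ∨ (c ∨ a))  →  h(a ∨ c ∨ h(a))
  Order the arguments:  f(a ∨ c, a ∨ c, f(h(c), a ∨ c, a)) ∨ h(a ∨ c ∨ h(a)) ∨ h(g(a ∨ c, a ∨ c, a))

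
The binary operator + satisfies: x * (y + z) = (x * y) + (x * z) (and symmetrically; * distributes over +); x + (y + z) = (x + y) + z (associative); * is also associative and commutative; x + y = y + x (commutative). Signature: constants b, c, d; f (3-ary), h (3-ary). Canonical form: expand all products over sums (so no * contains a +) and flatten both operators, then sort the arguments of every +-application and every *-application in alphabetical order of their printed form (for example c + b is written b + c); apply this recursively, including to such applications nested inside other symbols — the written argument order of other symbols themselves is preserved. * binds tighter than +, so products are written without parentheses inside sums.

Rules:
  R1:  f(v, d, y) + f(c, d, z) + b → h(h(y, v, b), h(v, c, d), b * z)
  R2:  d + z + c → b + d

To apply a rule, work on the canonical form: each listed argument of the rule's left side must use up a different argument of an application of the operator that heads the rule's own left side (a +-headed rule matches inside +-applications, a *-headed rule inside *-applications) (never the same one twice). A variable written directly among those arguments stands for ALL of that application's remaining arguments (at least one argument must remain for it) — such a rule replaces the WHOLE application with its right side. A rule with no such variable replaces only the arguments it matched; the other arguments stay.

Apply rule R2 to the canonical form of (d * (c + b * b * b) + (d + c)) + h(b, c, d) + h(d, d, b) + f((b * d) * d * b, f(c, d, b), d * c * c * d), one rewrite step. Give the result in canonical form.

Canonical form:  b * b * b * d + c + c * d + d + f(b * b * d * d, f(c, d, b), c * c * d * d) + h(b, c, d) + h(d, d, b)
R2 matches:  uses c, d;  z := b * b * b * d + c * d + f(b * b * d * d, f(c, d, b), c * c * d * d) + h(b, c, d) + h(d, d, b)
The extension variable absorbs all remaining arguments, so the whole application is rewritten.
Result:  b + d

Answer: b + d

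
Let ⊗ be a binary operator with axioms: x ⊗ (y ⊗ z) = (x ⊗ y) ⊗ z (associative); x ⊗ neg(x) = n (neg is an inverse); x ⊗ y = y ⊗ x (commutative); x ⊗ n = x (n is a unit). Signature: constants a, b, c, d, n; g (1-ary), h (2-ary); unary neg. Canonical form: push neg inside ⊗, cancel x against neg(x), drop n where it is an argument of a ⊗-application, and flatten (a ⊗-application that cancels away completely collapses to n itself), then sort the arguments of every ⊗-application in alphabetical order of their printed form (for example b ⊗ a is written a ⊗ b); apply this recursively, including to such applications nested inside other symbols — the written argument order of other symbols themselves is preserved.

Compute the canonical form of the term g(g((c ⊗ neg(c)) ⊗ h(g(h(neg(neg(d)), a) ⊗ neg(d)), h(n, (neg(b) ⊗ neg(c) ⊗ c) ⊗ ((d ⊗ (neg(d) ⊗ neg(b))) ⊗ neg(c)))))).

Answer: g(g(h(g(h(d, a) ⊗ neg(d)), h(n, neg(b) ⊗ neg(b) ⊗ neg(c)))))

Derivation:
Work inside:  (c ⊗ neg(c)) ⊗ h(g(h(neg(neg(d)), a) ⊗ neg(d)), h(n, (neg(b) ⊗ neg(c) ⊗ c) ⊗ ((d ⊗ (neg(d) ⊗ neg(b))) ⊗ neg(c))))
Push neg inside:  distribute neg over ⊗ and collapse double neg
Inverses cancel:  c cancels
Combine occurrences:  h(g(h(d, a) ⊗ neg(d)), h(n, neg(b) ⊗ neg(b) ⊗ neg(c)))
Reassemble:  g(g(h(g(h(d, a) ⊗ neg(d)), h(n, neg(b) ⊗ neg(b) ⊗ neg(c)))))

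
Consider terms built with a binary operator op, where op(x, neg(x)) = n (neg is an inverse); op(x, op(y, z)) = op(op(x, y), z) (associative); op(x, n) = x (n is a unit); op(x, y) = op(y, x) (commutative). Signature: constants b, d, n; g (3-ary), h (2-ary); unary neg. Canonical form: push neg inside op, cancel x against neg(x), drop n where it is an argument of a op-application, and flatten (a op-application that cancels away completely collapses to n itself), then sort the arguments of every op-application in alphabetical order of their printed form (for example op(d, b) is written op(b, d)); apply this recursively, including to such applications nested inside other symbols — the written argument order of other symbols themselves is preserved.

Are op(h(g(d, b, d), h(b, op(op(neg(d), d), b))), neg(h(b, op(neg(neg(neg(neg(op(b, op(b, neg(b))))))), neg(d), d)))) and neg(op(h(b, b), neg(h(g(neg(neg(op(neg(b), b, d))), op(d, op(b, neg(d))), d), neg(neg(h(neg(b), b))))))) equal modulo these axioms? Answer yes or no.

Left:  op(h(g(d, b, d), h(b, op(op(neg(d), d), b))), neg(h(b, op(neg(neg(neg(neg(op(b, op(b, neg(b))))))), neg(d), d))))
  Push neg inside:  distribute neg over op and collapse double neg
  Combine occurrences:  op(h(g(d, b, d), h(b, b)), neg(h(b, b)))
Right:  neg(op(h(b, b), neg(h(g(neg(neg(op(neg(b), b, d))), op(d, op(b, neg(d))), d), neg(neg(h(neg(b), b)))))))
  Push neg inside:  distribute neg over op and collapse double neg
  Collect terms:  op(neg(h(b, b)), h(g(d, b, d), h(neg(b), b)))
  Order the arguments:  op(h(g(d, b, d), h(neg(b), b)), neg(h(b, b)))

Answer: no — op(h(g(d, b, d), h(b, b)), neg(h(b, b))) vs op(h(g(d, b, d), h(neg(b), b)), neg(h(b, b)))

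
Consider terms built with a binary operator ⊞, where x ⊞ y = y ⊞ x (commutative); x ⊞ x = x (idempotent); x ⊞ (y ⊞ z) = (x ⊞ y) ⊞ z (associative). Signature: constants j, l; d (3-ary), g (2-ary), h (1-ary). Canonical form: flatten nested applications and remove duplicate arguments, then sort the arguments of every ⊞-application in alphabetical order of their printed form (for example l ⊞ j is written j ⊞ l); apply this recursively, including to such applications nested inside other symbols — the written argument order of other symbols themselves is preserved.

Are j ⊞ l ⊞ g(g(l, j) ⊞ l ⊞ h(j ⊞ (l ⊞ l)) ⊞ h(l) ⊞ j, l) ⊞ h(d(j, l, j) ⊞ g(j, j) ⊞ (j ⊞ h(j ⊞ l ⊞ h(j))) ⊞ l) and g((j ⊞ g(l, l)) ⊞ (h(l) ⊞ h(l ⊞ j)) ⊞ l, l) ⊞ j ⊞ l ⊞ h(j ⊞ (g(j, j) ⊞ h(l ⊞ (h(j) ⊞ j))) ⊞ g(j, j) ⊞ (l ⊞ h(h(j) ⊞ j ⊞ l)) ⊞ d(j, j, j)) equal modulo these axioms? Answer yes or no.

Answer: no — g(g(l, j) ⊞ h(j ⊞ l) ⊞ h(l) ⊞ j ⊞ l, l) ⊞ h(d(j, l, j) ⊞ g(j, j) ⊞ h(h(j) ⊞ j ⊞ l) ⊞ j ⊞ l) ⊞ j ⊞ l vs g(g(l, l) ⊞ h(j ⊞ l) ⊞ h(l) ⊞ j ⊞ l, l) ⊞ h(d(j, j, j) ⊞ g(j, j) ⊞ h(h(j) ⊞ j ⊞ l) ⊞ j ⊞ l) ⊞ j ⊞ l

Derivation:
Left:  j ⊞ l ⊞ g(g(l, j) ⊞ l ⊞ h(j ⊞ (l ⊞ l)) ⊞ h(l) ⊞ j, l) ⊞ h(d(j, l, j) ⊞ g(j, j) ⊞ (j ⊞ h(j ⊞ l ⊞ h(j))) ⊞ l)
  Canonicalize subterm:  g(g(l, j) ⊞ l ⊞ h(j ⊞ (l ⊞ l)) ⊞ h(l) ⊞ j, l)  →  g(g(l, j) ⊞ h(j ⊞ l) ⊞ h(l) ⊞ j ⊞ l, l)
  Inside:  h(d(j, l, j) ⊞ g(j, j) ⊞ (j ⊞ h(j ⊞ l ⊞ h(j))) ⊞ l)  →  h(d(j, l, j) ⊞ g(j, j) ⊞ h(h(j) ⊞ j ⊞ l) ⊞ j ⊞ l)
  Sort arguments:  g(g(l, j) ⊞ h(j ⊞ l) ⊞ h(l) ⊞ j ⊞ l, l) ⊞ h(d(j, l, j) ⊞ g(j, j) ⊞ h(h(j) ⊞ j ⊞ l) ⊞ j ⊞ l) ⊞ j ⊞ l
Right:  g((j ⊞ g(l, l)) ⊞ (h(l) ⊞ h(l ⊞ j)) ⊞ l, l) ⊞ j ⊞ l ⊞ h(j ⊞ (g(j, j) ⊞ h(l ⊞ (h(j) ⊞ j))) ⊞ g(j, j) ⊞ (l ⊞ h(h(j) ⊞ j ⊞ l)) ⊞ d(j, j, j))
  Canonicalize subterm:  g((j ⊞ g(l, l)) ⊞ (h(l) ⊞ h(l ⊞ j)) ⊞ l, l)  →  g(g(l, l) ⊞ h(j ⊞ l) ⊞ h(l) ⊞ j ⊞ l, l)
  Inside:  h(j ⊞ (g(j, j) ⊞ h(l ⊞ (h(j) ⊞ j))) ⊞ g(j, j) ⊞ (l ⊞ h(h(j) ⊞ j ⊞ l)) ⊞ d(j, j, j))  →  h(d(j, j, j) ⊞ g(j, j) ⊞ h(h(j) ⊞ j ⊞ l) ⊞ j ⊞ l)
  Sort arguments:  g(g(l, l) ⊞ h(j ⊞ l) ⊞ h(l) ⊞ j ⊞ l, l) ⊞ h(d(j, j, j) ⊞ g(j, j) ⊞ h(h(j) ⊞ j ⊞ l) ⊞ j ⊞ l) ⊞ j ⊞ l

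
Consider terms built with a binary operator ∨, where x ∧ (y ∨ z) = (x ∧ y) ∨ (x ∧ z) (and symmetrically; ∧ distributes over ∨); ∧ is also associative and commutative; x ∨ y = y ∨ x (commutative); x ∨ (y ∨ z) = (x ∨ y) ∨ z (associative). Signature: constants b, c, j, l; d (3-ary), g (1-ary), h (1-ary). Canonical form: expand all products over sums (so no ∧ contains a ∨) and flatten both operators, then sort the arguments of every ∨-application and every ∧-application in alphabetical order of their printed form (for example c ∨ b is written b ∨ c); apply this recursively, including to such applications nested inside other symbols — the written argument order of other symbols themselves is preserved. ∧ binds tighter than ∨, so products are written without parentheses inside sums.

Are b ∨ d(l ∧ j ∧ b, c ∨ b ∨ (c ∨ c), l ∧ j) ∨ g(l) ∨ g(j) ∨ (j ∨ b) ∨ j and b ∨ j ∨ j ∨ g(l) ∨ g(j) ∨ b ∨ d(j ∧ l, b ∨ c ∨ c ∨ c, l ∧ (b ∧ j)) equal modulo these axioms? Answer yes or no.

Answer: no — b ∨ b ∨ d(b ∧ j ∧ l, b ∨ c ∨ c ∨ c, j ∧ l) ∨ g(j) ∨ g(l) ∨ j ∨ j vs b ∨ b ∨ d(j ∧ l, b ∨ c ∨ c ∨ c, b ∧ j ∧ l) ∨ g(j) ∨ g(l) ∨ j ∨ j

Derivation:
Left:  b ∨ d(l ∧ j ∧ b, c ∨ b ∨ (c ∨ c), l ∧ j) ∨ g(l) ∨ g(j) ∨ (j ∨ b) ∨ j
  Flatten:  b ∨ d(b ∧ j ∧ l, b ∨ c ∨ c ∨ c, j ∧ l) ∨ g(l) ∨ g(j) ∨ j ∨ b ∨ j
  Sort:  b ∨ b ∨ d(b ∧ j ∧ l, b ∨ c ∨ c ∨ c, j ∧ l) ∨ g(j) ∨ g(l) ∨ j ∨ j
Right:  b ∨ j ∨ j ∨ g(l) ∨ g(j) ∨ b ∨ d(j ∧ l, b ∨ c ∨ c ∨ c, l ∧ (b ∧ j))
  Un-nest:  b ∨ j ∨ j ∨ g(l) ∨ g(j) ∨ b ∨ d(j ∧ l, b ∨ c ∨ c ∨ c, b ∧ j ∧ l)
  Order the arguments:  b ∨ b ∨ d(j ∧ l, b ∨ c ∨ c ∨ c, b ∧ j ∧ l) ∨ g(j) ∨ g(l) ∨ j ∨ j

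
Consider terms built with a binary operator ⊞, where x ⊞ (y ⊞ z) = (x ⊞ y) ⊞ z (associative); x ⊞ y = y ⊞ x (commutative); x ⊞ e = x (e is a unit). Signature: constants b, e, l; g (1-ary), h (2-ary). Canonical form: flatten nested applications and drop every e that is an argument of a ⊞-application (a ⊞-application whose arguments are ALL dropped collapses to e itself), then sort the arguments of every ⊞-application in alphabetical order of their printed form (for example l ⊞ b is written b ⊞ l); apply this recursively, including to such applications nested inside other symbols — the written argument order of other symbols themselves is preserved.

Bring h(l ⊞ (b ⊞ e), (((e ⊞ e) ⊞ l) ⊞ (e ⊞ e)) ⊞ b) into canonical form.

Answer: h(b ⊞ l, b ⊞ l)

Derivation:
Descend into:  (((e ⊞ e) ⊞ l) ⊞ (e ⊞ e)) ⊞ b
Un-nest:  e ⊞ e ⊞ l ⊞ e ⊞ e ⊞ b
Unit:  drop e (×4)
Sort arguments:  b ⊞ l
Put back:  h(b ⊞ l, b ⊞ l)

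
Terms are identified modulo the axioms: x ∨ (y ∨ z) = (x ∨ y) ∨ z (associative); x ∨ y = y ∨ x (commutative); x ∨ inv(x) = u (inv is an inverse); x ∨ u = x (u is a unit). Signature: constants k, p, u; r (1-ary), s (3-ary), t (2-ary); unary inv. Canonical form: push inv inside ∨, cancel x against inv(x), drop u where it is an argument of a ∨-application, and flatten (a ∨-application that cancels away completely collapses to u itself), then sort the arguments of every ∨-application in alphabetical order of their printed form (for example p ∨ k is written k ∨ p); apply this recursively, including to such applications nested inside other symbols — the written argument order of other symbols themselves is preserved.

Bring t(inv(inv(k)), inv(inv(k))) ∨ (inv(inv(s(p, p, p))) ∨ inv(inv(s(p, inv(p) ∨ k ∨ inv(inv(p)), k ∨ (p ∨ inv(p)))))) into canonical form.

Push inv inside:  distribute inv over ∨ and collapse double inv
Collect:  t(k, k) ∨ s(p, p, p) ∨ s(p, k, k)
Sort:  s(p, k, k) ∨ s(p, p, p) ∨ t(k, k)

Answer: s(p, k, k) ∨ s(p, p, p) ∨ t(k, k)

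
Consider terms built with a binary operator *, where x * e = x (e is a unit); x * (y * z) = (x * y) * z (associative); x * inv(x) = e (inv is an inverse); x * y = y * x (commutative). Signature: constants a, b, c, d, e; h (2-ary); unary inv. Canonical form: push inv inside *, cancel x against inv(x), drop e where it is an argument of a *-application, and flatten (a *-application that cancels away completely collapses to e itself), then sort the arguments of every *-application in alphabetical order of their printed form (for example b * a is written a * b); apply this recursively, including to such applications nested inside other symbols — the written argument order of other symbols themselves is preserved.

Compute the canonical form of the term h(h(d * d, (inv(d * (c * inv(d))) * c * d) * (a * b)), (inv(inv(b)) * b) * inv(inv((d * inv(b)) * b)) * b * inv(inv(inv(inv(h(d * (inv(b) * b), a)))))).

Answer: h(h(d * d, a * b * d), b * b * b * d * h(d, a))

Derivation:
Descend into:  (inv(inv(b)) * b) * inv(inv((d * inv(b)) * b)) * b * inv(inv(inv(inv(h(d * (inv(b) * b), a)))))
Push inv inside:  distribute inv over * and collapse double inv
Collect:  b * b * b * d * h(d, a)
Put back:  h(h(d * d, a * b * d), b * b * b * d * h(d, a))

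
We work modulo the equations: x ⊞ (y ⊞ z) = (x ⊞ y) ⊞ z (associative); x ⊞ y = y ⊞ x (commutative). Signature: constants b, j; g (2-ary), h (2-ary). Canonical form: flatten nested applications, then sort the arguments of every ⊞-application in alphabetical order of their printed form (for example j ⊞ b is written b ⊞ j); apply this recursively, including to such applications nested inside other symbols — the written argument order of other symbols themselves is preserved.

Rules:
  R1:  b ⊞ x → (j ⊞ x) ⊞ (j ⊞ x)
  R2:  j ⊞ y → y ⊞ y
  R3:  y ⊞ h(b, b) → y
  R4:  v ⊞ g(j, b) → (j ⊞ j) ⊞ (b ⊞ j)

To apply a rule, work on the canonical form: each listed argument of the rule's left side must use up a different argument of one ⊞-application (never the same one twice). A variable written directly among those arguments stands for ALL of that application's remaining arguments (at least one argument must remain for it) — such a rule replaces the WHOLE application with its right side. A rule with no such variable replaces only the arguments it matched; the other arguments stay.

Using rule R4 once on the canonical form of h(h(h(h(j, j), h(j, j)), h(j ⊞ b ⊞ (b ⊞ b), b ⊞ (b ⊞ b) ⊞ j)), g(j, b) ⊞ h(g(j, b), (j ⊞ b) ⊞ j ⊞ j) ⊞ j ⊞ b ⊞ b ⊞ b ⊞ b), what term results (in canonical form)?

Canonical form:  h(h(h(h(j, j), h(j, j)), h(b ⊞ b ⊞ b ⊞ j, b ⊞ b ⊞ b ⊞ j)), b ⊞ b ⊞ b ⊞ b ⊞ g(j, b) ⊞ h(g(j, b), b ⊞ j ⊞ j ⊞ j) ⊞ j)
Apply R4:  consuming g(j, b);  v := b ⊞ b ⊞ b ⊞ b ⊞ h(g(j, b), b ⊞ j ⊞ j ⊞ j) ⊞ j
The variable takes the whole remainder — replace the entire application.
Giving:  h(h(h(h(j, j), h(j, j)), h(b ⊞ b ⊞ b ⊞ j, b ⊞ b ⊞ b ⊞ j)), b ⊞ j ⊞ j ⊞ j)

Answer: h(h(h(h(j, j), h(j, j)), h(b ⊞ b ⊞ b ⊞ j, b ⊞ b ⊞ b ⊞ j)), b ⊞ j ⊞ j ⊞ j)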